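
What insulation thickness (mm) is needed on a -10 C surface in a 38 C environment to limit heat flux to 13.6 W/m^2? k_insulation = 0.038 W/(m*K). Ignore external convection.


dT = 38 - (-10) = 48 K
thickness = k * dT / q_max * 1000
thickness = 0.038 * 48 / 13.6 * 1000
thickness = 134.1 mm

134.1


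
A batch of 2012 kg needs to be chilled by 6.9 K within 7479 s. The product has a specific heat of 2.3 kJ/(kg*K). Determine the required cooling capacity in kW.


Q = m * cp * dT / t
Q = 2012 * 2.3 * 6.9 / 7479
Q = 4.269 kW

4.269


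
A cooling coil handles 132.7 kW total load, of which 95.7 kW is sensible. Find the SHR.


SHR = Q_sensible / Q_total
SHR = 95.7 / 132.7
SHR = 0.721

0.721


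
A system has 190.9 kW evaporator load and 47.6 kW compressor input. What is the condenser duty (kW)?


Q_cond = Q_evap + W
Q_cond = 190.9 + 47.6
Q_cond = 238.5 kW

238.5


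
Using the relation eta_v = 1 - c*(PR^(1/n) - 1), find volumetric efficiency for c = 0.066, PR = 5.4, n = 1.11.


PR^(1/n) = 5.4^(1/1.11) = 4.56892678
eta_v = 1 - 0.066 * (4.56892678 - 1)
eta_v = 0.7645

0.7645


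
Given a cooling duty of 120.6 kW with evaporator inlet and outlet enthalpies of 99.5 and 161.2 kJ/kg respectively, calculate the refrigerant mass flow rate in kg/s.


dh = 161.2 - 99.5 = 61.7 kJ/kg
m_dot = Q / dh = 120.6 / 61.7 = 1.9546 kg/s

1.9546


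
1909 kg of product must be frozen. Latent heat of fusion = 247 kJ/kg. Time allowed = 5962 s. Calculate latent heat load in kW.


Q_lat = m * h_fg / t
Q_lat = 1909 * 247 / 5962
Q_lat = 79.09 kW

79.09


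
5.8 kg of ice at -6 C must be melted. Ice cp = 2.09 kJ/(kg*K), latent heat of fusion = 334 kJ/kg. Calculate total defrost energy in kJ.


Sensible heat = cp * dT = 2.09 * 6 = 12.54 kJ/kg
Total per kg = 12.54 + 334 = 346.54 kJ/kg
Q = m * total = 5.8 * 346.54
Q = 2009.9 kJ

2009.9


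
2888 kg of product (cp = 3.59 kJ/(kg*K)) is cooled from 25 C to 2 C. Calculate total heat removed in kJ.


dT = 25 - (2) = 23 K
Q = m * cp * dT = 2888 * 3.59 * 23
Q = 238462 kJ

238462


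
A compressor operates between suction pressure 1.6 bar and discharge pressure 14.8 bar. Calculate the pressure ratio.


PR = P_high / P_low
PR = 14.8 / 1.6
PR = 9.25

9.25


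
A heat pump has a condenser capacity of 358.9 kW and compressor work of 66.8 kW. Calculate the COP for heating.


COP_hp = Q_cond / W
COP_hp = 358.9 / 66.8
COP_hp = 5.373

5.373


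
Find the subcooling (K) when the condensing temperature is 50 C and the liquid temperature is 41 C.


Subcooling = T_cond - T_liquid
Subcooling = 50 - 41
Subcooling = 9 K

9


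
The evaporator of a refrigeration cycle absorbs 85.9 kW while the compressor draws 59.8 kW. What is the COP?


COP = Q_evap / W
COP = 85.9 / 59.8
COP = 1.436

1.436


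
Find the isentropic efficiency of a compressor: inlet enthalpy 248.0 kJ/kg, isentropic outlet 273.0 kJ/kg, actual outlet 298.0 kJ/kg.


dh_ideal = 273.0 - 248.0 = 25.0 kJ/kg
dh_actual = 298.0 - 248.0 = 50.0 kJ/kg
eta_s = dh_ideal / dh_actual = 25.0 / 50.0
eta_s = 0.5

0.5


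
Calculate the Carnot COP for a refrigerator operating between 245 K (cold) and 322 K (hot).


dT = 322 - 245 = 77 K
COP_carnot = T_cold / dT = 245 / 77
COP_carnot = 3.182

3.182


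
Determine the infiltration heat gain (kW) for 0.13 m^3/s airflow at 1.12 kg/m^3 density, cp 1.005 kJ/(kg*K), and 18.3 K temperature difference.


Q = V_dot * rho * cp * dT
Q = 0.13 * 1.12 * 1.005 * 18.3
Q = 2.678 kW

2.678


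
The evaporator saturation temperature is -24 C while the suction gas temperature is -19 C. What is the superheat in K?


Superheat = T_suction - T_evap
Superheat = -19 - (-24)
Superheat = 5 K

5


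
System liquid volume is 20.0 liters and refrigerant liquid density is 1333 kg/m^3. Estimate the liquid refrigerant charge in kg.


Charge = V * rho / 1000
Charge = 20.0 * 1333 / 1000
Charge = 26.66 kg

26.66


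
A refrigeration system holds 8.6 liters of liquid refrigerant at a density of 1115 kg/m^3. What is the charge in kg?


Charge = V * rho / 1000
Charge = 8.6 * 1115 / 1000
Charge = 9.59 kg

9.59


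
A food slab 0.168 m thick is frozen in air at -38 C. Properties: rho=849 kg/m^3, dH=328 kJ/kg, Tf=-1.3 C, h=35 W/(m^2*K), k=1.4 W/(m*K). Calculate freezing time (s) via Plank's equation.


dT = -1.3 - (-38) = 36.7 K
term1 = a/(2h) = 0.168/(2*35) = 0.0024
term2 = a^2/(8k) = 0.168^2/(8*1.4) = 0.00252
t = rho*dH*1000/dT * (term1 + term2)
t = 849*328*1000/36.7 * (0.0024 + 0.00252)
t = 37332 s

37332


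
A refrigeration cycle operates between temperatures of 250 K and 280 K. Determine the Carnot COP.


dT = 280 - 250 = 30 K
COP_carnot = T_cold / dT = 250 / 30
COP_carnot = 8.333

8.333


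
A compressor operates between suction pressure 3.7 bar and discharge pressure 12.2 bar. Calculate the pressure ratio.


PR = P_high / P_low
PR = 12.2 / 3.7
PR = 3.297

3.297


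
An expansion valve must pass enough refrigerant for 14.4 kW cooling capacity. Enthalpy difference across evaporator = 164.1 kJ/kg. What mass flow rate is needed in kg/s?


m_dot = Q / dh
m_dot = 14.4 / 164.1
m_dot = 0.0878 kg/s

0.0878


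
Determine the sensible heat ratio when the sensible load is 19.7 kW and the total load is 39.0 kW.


SHR = Q_sensible / Q_total
SHR = 19.7 / 39.0
SHR = 0.505

0.505


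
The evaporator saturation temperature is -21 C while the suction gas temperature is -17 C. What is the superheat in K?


Superheat = T_suction - T_evap
Superheat = -17 - (-21)
Superheat = 4 K

4


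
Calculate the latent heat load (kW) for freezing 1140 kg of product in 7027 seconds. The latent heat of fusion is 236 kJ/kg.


Q_lat = m * h_fg / t
Q_lat = 1140 * 236 / 7027
Q_lat = 38.29 kW

38.29


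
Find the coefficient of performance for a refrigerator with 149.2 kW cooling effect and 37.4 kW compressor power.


COP = Q_evap / W
COP = 149.2 / 37.4
COP = 3.989

3.989


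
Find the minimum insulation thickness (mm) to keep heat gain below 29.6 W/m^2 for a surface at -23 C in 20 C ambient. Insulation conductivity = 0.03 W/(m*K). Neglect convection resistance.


dT = 20 - (-23) = 43 K
thickness = k * dT / q_max * 1000
thickness = 0.03 * 43 / 29.6 * 1000
thickness = 43.6 mm

43.6


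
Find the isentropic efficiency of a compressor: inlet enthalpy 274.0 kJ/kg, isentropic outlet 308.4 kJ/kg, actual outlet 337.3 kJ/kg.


dh_ideal = 308.4 - 274.0 = 34.4 kJ/kg
dh_actual = 337.3 - 274.0 = 63.3 kJ/kg
eta_s = dh_ideal / dh_actual = 34.4 / 63.3
eta_s = 0.5434

0.5434


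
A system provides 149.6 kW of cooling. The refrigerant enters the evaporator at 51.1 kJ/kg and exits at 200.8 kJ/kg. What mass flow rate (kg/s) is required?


dh = 200.8 - 51.1 = 149.7 kJ/kg
m_dot = Q / dh = 149.6 / 149.7 = 0.9993 kg/s

0.9993


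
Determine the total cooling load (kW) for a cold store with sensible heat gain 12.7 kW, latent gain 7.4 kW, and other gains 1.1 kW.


Q_total = Q_s + Q_l + Q_misc
Q_total = 12.7 + 7.4 + 1.1
Q_total = 21.2 kW

21.2


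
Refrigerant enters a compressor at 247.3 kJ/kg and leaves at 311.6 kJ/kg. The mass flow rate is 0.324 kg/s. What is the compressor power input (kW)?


dh = 311.6 - 247.3 = 64.3 kJ/kg
W = m_dot * dh = 0.324 * 64.3 = 20.83 kW

20.83


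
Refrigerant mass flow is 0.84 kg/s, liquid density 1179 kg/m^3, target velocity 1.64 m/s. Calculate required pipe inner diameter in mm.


A = m_dot / (rho * v) = 0.84 / (1179 * 1.64) = 0.0004344318252 m^2
d = sqrt(4*A/pi) * 1000
d = 23.5 mm

23.5


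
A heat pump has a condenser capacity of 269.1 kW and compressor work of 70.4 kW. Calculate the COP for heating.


COP_hp = Q_cond / W
COP_hp = 269.1 / 70.4
COP_hp = 3.822

3.822


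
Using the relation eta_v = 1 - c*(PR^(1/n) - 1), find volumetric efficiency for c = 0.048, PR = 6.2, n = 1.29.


PR^(1/n) = 6.2^(1/1.29) = 4.11393214
eta_v = 1 - 0.048 * (4.11393214 - 1)
eta_v = 0.8505

0.8505


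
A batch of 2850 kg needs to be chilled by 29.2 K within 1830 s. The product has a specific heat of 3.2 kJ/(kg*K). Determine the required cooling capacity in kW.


Q = m * cp * dT / t
Q = 2850 * 3.2 * 29.2 / 1830
Q = 145.521 kW

145.521


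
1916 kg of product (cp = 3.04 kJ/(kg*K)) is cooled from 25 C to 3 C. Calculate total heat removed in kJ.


dT = 25 - (3) = 22 K
Q = m * cp * dT = 1916 * 3.04 * 22
Q = 128142 kJ

128142


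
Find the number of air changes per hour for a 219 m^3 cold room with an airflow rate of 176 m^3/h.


ACH = flow / volume
ACH = 176 / 219
ACH = 0.804

0.804


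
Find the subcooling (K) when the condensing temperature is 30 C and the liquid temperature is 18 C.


Subcooling = T_cond - T_liquid
Subcooling = 30 - 18
Subcooling = 12 K

12


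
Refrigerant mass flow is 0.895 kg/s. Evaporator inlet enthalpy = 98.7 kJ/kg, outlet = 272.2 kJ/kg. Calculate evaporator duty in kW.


dh = 272.2 - 98.7 = 173.5 kJ/kg
Q_evap = m_dot * dh = 0.895 * 173.5
Q_evap = 155.28 kW

155.28


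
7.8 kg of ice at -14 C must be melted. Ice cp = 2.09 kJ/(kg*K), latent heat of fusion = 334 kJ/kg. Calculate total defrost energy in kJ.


Sensible heat = cp * dT = 2.09 * 14 = 29.26 kJ/kg
Total per kg = 29.26 + 334 = 363.26 kJ/kg
Q = m * total = 7.8 * 363.26
Q = 2833.4 kJ

2833.4


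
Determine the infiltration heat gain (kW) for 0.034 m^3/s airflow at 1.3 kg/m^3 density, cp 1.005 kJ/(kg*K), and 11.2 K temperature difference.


Q = V_dot * rho * cp * dT
Q = 0.034 * 1.3 * 1.005 * 11.2
Q = 0.498 kW

0.498


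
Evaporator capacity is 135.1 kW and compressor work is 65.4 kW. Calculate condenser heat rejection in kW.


Q_cond = Q_evap + W
Q_cond = 135.1 + 65.4
Q_cond = 200.5 kW

200.5


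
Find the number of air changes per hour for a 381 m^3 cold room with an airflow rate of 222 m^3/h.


ACH = flow / volume
ACH = 222 / 381
ACH = 0.583

0.583


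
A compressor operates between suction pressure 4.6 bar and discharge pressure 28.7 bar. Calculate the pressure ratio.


PR = P_high / P_low
PR = 28.7 / 4.6
PR = 6.239

6.239


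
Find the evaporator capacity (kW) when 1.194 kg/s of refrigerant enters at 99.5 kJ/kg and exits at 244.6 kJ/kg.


dh = 244.6 - 99.5 = 145.1 kJ/kg
Q_evap = m_dot * dh = 1.194 * 145.1
Q_evap = 173.25 kW

173.25


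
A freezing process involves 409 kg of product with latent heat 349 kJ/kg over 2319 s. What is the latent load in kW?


Q_lat = m * h_fg / t
Q_lat = 409 * 349 / 2319
Q_lat = 61.55 kW

61.55


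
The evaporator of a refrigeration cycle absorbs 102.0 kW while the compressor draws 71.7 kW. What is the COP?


COP = Q_evap / W
COP = 102.0 / 71.7
COP = 1.423

1.423


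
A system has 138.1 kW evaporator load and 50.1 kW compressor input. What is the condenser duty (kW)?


Q_cond = Q_evap + W
Q_cond = 138.1 + 50.1
Q_cond = 188.2 kW

188.2


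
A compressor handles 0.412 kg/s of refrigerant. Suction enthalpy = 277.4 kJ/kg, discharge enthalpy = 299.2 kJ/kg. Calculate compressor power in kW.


dh = 299.2 - 277.4 = 21.8 kJ/kg
W = m_dot * dh = 0.412 * 21.8 = 8.98 kW

8.98


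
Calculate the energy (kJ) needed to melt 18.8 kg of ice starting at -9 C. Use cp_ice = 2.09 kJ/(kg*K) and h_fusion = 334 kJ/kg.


Sensible heat = cp * dT = 2.09 * 9 = 18.81 kJ/kg
Total per kg = 18.81 + 334 = 352.81 kJ/kg
Q = m * total = 18.8 * 352.81
Q = 6632.8 kJ

6632.8


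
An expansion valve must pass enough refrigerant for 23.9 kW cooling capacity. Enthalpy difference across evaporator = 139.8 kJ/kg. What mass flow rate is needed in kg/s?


m_dot = Q / dh
m_dot = 23.9 / 139.8
m_dot = 0.171 kg/s

0.171


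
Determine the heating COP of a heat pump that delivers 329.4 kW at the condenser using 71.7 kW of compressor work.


COP_hp = Q_cond / W
COP_hp = 329.4 / 71.7
COP_hp = 4.594

4.594


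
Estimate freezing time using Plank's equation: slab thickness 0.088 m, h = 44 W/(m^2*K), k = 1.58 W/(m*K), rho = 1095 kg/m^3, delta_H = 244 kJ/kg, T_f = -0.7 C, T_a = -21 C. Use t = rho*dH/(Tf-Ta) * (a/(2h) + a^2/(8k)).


dT = -0.7 - (-21) = 20.3 K
term1 = a/(2h) = 0.088/(2*44) = 0.001
term2 = a^2/(8k) = 0.088^2/(8*1.58) = 0.0006126582278
t = rho*dH*1000/dT * (term1 + term2)
t = 1095*244*1000/20.3 * (0.001 + 0.0006126582278)
t = 21225 s

21225


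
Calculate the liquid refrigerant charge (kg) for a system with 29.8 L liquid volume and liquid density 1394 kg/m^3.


Charge = V * rho / 1000
Charge = 29.8 * 1394 / 1000
Charge = 41.54 kg

41.54


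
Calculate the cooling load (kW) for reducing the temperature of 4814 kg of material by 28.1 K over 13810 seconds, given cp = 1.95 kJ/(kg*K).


Q = m * cp * dT / t
Q = 4814 * 1.95 * 28.1 / 13810
Q = 19.101 kW

19.101


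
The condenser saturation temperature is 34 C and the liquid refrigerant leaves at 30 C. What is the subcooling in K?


Subcooling = T_cond - T_liquid
Subcooling = 34 - 30
Subcooling = 4 K

4


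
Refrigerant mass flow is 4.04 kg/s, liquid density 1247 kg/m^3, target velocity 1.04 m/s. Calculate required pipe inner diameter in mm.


A = m_dot / (rho * v) = 4.04 / (1247 * 1.04) = 0.003115168713 m^2
d = sqrt(4*A/pi) * 1000
d = 63.0 mm

63.0


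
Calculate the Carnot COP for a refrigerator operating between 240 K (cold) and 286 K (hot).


dT = 286 - 240 = 46 K
COP_carnot = T_cold / dT = 240 / 46
COP_carnot = 5.217

5.217


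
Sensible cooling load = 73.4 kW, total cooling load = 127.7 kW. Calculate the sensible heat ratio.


SHR = Q_sensible / Q_total
SHR = 73.4 / 127.7
SHR = 0.575

0.575


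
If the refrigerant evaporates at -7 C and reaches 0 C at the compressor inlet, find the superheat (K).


Superheat = T_suction - T_evap
Superheat = 0 - (-7)
Superheat = 7 K

7


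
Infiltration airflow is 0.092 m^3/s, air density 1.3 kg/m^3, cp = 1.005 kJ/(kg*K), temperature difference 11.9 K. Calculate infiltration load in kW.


Q = V_dot * rho * cp * dT
Q = 0.092 * 1.3 * 1.005 * 11.9
Q = 1.43 kW

1.43


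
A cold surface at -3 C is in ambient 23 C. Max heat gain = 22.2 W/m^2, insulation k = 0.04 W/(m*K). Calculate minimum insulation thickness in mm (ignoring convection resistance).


dT = 23 - (-3) = 26 K
thickness = k * dT / q_max * 1000
thickness = 0.04 * 26 / 22.2 * 1000
thickness = 46.8 mm

46.8


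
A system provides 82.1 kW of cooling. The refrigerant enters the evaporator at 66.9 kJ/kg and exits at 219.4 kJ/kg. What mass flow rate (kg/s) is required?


dh = 219.4 - 66.9 = 152.5 kJ/kg
m_dot = Q / dh = 82.1 / 152.5 = 0.5384 kg/s

0.5384


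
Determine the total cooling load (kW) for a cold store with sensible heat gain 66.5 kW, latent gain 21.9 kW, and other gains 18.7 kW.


Q_total = Q_s + Q_l + Q_misc
Q_total = 66.5 + 21.9 + 18.7
Q_total = 107.1 kW

107.1


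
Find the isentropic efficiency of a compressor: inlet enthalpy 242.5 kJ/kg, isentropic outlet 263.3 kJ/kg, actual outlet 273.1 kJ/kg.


dh_ideal = 263.3 - 242.5 = 20.8 kJ/kg
dh_actual = 273.1 - 242.5 = 30.6 kJ/kg
eta_s = dh_ideal / dh_actual = 20.8 / 30.6
eta_s = 0.6797

0.6797


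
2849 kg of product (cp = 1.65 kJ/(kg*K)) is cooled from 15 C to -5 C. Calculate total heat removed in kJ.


dT = 15 - (-5) = 20 K
Q = m * cp * dT = 2849 * 1.65 * 20
Q = 94017 kJ

94017


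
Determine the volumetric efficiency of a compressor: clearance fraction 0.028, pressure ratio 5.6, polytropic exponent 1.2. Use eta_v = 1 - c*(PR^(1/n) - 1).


PR^(1/n) = 5.6^(1/1.2) = 4.20232873
eta_v = 1 - 0.028 * (4.20232873 - 1)
eta_v = 0.9103

0.9103


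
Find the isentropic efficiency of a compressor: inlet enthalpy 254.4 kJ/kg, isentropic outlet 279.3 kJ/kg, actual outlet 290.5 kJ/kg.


dh_ideal = 279.3 - 254.4 = 24.9 kJ/kg
dh_actual = 290.5 - 254.4 = 36.1 kJ/kg
eta_s = dh_ideal / dh_actual = 24.9 / 36.1
eta_s = 0.6898

0.6898


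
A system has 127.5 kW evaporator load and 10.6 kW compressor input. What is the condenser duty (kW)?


Q_cond = Q_evap + W
Q_cond = 127.5 + 10.6
Q_cond = 138.1 kW

138.1


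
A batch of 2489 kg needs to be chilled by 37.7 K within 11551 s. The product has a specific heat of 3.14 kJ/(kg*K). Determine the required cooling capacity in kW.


Q = m * cp * dT / t
Q = 2489 * 3.14 * 37.7 / 11551
Q = 25.508 kW

25.508


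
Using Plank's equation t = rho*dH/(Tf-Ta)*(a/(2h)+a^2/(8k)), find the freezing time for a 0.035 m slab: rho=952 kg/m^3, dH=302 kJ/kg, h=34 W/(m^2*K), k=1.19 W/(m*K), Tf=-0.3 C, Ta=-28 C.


dT = -0.3 - (-28) = 27.7 K
term1 = a/(2h) = 0.035/(2*34) = 0.0005147058824
term2 = a^2/(8k) = 0.035^2/(8*1.19) = 0.0001286764706
t = rho*dH*1000/dT * (term1 + term2)
t = 952*302*1000/27.7 * (0.0005147058824 + 0.0001286764706)
t = 6678 s

6678


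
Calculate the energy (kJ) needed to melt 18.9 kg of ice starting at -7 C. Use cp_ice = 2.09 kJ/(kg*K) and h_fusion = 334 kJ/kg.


Sensible heat = cp * dT = 2.09 * 7 = 14.63 kJ/kg
Total per kg = 14.63 + 334 = 348.63 kJ/kg
Q = m * total = 18.9 * 348.63
Q = 6589.1 kJ

6589.1


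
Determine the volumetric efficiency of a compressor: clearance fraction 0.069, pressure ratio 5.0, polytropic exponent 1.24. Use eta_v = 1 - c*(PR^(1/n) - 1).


PR^(1/n) = 5.0^(1/1.24) = 3.661723
eta_v = 1 - 0.069 * (3.661723 - 1)
eta_v = 0.8163

0.8163


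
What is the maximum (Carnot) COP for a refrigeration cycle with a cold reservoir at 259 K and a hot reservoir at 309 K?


dT = 309 - 259 = 50 K
COP_carnot = T_cold / dT = 259 / 50
COP_carnot = 5.18

5.18


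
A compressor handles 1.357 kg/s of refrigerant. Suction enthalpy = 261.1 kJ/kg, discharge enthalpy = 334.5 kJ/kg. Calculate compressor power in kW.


dh = 334.5 - 261.1 = 73.4 kJ/kg
W = m_dot * dh = 1.357 * 73.4 = 99.6 kW

99.6


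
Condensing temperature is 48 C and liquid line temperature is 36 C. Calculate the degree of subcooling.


Subcooling = T_cond - T_liquid
Subcooling = 48 - 36
Subcooling = 12 K

12


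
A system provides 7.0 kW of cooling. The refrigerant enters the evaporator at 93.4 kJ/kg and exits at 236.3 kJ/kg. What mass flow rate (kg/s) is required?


dh = 236.3 - 93.4 = 142.9 kJ/kg
m_dot = Q / dh = 7.0 / 142.9 = 0.049 kg/s

0.049


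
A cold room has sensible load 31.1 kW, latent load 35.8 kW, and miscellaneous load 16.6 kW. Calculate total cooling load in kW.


Q_total = Q_s + Q_l + Q_misc
Q_total = 31.1 + 35.8 + 16.6
Q_total = 83.5 kW

83.5


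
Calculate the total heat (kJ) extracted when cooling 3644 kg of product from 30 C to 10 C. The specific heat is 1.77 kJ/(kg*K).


dT = 30 - (10) = 20 K
Q = m * cp * dT = 3644 * 1.77 * 20
Q = 128998 kJ

128998


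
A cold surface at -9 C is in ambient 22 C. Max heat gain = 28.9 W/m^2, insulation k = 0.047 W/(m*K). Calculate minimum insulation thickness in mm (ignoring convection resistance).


dT = 22 - (-9) = 31 K
thickness = k * dT / q_max * 1000
thickness = 0.047 * 31 / 28.9 * 1000
thickness = 50.4 mm

50.4


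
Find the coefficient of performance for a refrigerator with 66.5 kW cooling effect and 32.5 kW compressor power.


COP = Q_evap / W
COP = 66.5 / 32.5
COP = 2.046

2.046


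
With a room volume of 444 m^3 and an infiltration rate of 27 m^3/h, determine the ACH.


ACH = flow / volume
ACH = 27 / 444
ACH = 0.061

0.061


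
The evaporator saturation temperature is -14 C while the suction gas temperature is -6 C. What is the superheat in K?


Superheat = T_suction - T_evap
Superheat = -6 - (-14)
Superheat = 8 K

8


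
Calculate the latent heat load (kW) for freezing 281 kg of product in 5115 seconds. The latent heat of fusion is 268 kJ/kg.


Q_lat = m * h_fg / t
Q_lat = 281 * 268 / 5115
Q_lat = 14.72 kW

14.72


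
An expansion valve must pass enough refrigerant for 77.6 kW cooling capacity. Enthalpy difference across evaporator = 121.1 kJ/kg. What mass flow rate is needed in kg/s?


m_dot = Q / dh
m_dot = 77.6 / 121.1
m_dot = 0.6408 kg/s

0.6408


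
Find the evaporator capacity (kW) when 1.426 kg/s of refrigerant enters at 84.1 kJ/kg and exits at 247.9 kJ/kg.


dh = 247.9 - 84.1 = 163.8 kJ/kg
Q_evap = m_dot * dh = 1.426 * 163.8
Q_evap = 233.58 kW

233.58


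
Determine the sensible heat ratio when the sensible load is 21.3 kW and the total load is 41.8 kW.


SHR = Q_sensible / Q_total
SHR = 21.3 / 41.8
SHR = 0.51

0.51


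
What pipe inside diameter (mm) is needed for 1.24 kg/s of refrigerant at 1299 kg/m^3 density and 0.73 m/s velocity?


A = m_dot / (rho * v) = 1.24 / (1299 * 0.73) = 0.001307644447 m^2
d = sqrt(4*A/pi) * 1000
d = 40.8 mm

40.8


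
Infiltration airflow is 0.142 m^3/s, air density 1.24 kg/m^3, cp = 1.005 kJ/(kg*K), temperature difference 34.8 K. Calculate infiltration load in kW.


Q = V_dot * rho * cp * dT
Q = 0.142 * 1.24 * 1.005 * 34.8
Q = 6.158 kW

6.158


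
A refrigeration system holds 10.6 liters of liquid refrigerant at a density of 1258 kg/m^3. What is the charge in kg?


Charge = V * rho / 1000
Charge = 10.6 * 1258 / 1000
Charge = 13.33 kg

13.33


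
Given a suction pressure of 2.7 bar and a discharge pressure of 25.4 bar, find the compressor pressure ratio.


PR = P_high / P_low
PR = 25.4 / 2.7
PR = 9.407

9.407


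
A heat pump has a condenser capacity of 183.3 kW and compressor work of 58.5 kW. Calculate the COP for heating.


COP_hp = Q_cond / W
COP_hp = 183.3 / 58.5
COP_hp = 3.133

3.133


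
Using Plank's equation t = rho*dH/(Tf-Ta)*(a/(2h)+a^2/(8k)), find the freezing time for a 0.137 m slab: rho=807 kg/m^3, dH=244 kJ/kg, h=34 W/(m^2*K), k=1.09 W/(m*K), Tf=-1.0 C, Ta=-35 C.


dT = -1.0 - (-35) = 34.0 K
term1 = a/(2h) = 0.137/(2*34) = 0.002014705882
term2 = a^2/(8k) = 0.137^2/(8*1.09) = 0.002152408257
t = rho*dH*1000/dT * (term1 + term2)
t = 807*244*1000/34.0 * (0.002014705882 + 0.002152408257)
t = 24133 s

24133


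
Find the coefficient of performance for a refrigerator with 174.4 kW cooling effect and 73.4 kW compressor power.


COP = Q_evap / W
COP = 174.4 / 73.4
COP = 2.376

2.376


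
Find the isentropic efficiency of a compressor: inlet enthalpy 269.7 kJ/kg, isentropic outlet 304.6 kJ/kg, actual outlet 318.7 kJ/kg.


dh_ideal = 304.6 - 269.7 = 34.9 kJ/kg
dh_actual = 318.7 - 269.7 = 49.0 kJ/kg
eta_s = dh_ideal / dh_actual = 34.9 / 49.0
eta_s = 0.7122

0.7122


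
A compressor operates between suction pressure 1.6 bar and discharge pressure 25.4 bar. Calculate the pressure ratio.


PR = P_high / P_low
PR = 25.4 / 1.6
PR = 15.875

15.875


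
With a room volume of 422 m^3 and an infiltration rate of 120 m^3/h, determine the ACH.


ACH = flow / volume
ACH = 120 / 422
ACH = 0.284

0.284


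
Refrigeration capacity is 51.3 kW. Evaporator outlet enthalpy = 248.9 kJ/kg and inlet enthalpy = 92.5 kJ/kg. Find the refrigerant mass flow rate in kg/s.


dh = 248.9 - 92.5 = 156.4 kJ/kg
m_dot = Q / dh = 51.3 / 156.4 = 0.328 kg/s

0.328


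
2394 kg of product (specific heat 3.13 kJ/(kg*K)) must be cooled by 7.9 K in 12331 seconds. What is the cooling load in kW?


Q = m * cp * dT / t
Q = 2394 * 3.13 * 7.9 / 12331
Q = 4.801 kW

4.801


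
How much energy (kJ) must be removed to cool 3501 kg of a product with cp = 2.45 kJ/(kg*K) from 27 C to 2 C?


dT = 27 - (2) = 25 K
Q = m * cp * dT = 3501 * 2.45 * 25
Q = 214436 kJ

214436


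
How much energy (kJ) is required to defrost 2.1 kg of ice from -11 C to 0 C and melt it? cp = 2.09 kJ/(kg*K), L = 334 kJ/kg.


Sensible heat = cp * dT = 2.09 * 11 = 22.99 kJ/kg
Total per kg = 22.99 + 334 = 356.99 kJ/kg
Q = m * total = 2.1 * 356.99
Q = 749.7 kJ

749.7


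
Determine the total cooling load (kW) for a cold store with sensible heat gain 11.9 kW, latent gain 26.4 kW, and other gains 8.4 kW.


Q_total = Q_s + Q_l + Q_misc
Q_total = 11.9 + 26.4 + 8.4
Q_total = 46.7 kW

46.7


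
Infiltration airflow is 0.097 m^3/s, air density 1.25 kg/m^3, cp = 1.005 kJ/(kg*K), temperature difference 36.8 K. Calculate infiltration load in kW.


Q = V_dot * rho * cp * dT
Q = 0.097 * 1.25 * 1.005 * 36.8
Q = 4.484 kW

4.484


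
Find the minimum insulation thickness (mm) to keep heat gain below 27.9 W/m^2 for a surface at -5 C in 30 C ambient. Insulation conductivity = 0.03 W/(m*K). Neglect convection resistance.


dT = 30 - (-5) = 35 K
thickness = k * dT / q_max * 1000
thickness = 0.03 * 35 / 27.9 * 1000
thickness = 37.6 mm

37.6


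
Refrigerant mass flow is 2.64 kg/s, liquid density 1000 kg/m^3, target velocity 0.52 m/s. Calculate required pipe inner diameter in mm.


A = m_dot / (rho * v) = 2.64 / (1000 * 0.52) = 0.005076923077 m^2
d = sqrt(4*A/pi) * 1000
d = 80.4 mm

80.4


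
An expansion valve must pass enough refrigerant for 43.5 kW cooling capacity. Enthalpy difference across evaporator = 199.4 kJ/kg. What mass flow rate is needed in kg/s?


m_dot = Q / dh
m_dot = 43.5 / 199.4
m_dot = 0.2182 kg/s

0.2182


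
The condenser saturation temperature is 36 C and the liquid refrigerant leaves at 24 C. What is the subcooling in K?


Subcooling = T_cond - T_liquid
Subcooling = 36 - 24
Subcooling = 12 K

12


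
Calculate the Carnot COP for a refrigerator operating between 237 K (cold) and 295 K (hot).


dT = 295 - 237 = 58 K
COP_carnot = T_cold / dT = 237 / 58
COP_carnot = 4.086

4.086


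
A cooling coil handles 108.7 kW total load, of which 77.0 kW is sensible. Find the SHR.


SHR = Q_sensible / Q_total
SHR = 77.0 / 108.7
SHR = 0.708

0.708


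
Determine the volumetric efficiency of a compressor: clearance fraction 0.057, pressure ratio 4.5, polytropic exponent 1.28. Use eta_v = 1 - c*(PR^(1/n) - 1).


PR^(1/n) = 4.5^(1/1.28) = 3.23833875
eta_v = 1 - 0.057 * (3.23833875 - 1)
eta_v = 0.8724

0.8724


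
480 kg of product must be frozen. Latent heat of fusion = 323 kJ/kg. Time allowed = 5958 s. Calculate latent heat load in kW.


Q_lat = m * h_fg / t
Q_lat = 480 * 323 / 5958
Q_lat = 26.02 kW

26.02


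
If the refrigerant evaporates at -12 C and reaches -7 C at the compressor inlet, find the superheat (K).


Superheat = T_suction - T_evap
Superheat = -7 - (-12)
Superheat = 5 K

5


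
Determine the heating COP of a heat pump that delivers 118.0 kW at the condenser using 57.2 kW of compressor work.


COP_hp = Q_cond / W
COP_hp = 118.0 / 57.2
COP_hp = 2.063

2.063


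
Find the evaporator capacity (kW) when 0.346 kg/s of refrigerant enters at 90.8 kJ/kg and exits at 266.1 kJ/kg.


dh = 266.1 - 90.8 = 175.3 kJ/kg
Q_evap = m_dot * dh = 0.346 * 175.3
Q_evap = 60.65 kW

60.65


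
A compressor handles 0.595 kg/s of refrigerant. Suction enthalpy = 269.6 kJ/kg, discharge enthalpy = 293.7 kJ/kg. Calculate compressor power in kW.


dh = 293.7 - 269.6 = 24.1 kJ/kg
W = m_dot * dh = 0.595 * 24.1 = 14.34 kW

14.34


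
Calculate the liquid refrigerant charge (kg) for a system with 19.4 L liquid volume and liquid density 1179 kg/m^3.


Charge = V * rho / 1000
Charge = 19.4 * 1179 / 1000
Charge = 22.87 kg

22.87


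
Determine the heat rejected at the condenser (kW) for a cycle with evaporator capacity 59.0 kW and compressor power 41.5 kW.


Q_cond = Q_evap + W
Q_cond = 59.0 + 41.5
Q_cond = 100.5 kW

100.5


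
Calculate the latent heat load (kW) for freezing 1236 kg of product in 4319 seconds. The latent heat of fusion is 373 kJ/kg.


Q_lat = m * h_fg / t
Q_lat = 1236 * 373 / 4319
Q_lat = 106.74 kW

106.74


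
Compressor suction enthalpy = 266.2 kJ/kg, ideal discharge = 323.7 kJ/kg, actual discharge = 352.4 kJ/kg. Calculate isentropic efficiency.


dh_ideal = 323.7 - 266.2 = 57.5 kJ/kg
dh_actual = 352.4 - 266.2 = 86.2 kJ/kg
eta_s = dh_ideal / dh_actual = 57.5 / 86.2
eta_s = 0.6671

0.6671


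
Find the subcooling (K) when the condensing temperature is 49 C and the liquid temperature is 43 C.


Subcooling = T_cond - T_liquid
Subcooling = 49 - 43
Subcooling = 6 K

6


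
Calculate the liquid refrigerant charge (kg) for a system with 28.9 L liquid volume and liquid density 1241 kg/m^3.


Charge = V * rho / 1000
Charge = 28.9 * 1241 / 1000
Charge = 35.86 kg

35.86


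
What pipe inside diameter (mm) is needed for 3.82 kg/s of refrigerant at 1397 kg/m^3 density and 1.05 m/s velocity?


A = m_dot / (rho * v) = 3.82 / (1397 * 1.05) = 0.002604219927 m^2
d = sqrt(4*A/pi) * 1000
d = 57.6 mm

57.6


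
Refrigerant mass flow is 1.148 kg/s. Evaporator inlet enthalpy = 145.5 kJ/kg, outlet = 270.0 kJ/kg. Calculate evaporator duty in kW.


dh = 270.0 - 145.5 = 124.5 kJ/kg
Q_evap = m_dot * dh = 1.148 * 124.5
Q_evap = 142.93 kW

142.93


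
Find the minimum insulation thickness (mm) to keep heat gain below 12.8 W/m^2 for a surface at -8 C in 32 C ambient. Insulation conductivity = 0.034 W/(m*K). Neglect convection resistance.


dT = 32 - (-8) = 40 K
thickness = k * dT / q_max * 1000
thickness = 0.034 * 40 / 12.8 * 1000
thickness = 106.3 mm

106.3


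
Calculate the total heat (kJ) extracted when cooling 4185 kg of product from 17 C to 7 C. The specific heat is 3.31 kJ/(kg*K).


dT = 17 - (7) = 10 K
Q = m * cp * dT = 4185 * 3.31 * 10
Q = 138524 kJ

138524


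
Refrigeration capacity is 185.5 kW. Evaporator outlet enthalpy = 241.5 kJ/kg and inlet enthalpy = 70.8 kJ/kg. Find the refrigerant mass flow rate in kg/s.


dh = 241.5 - 70.8 = 170.7 kJ/kg
m_dot = Q / dh = 185.5 / 170.7 = 1.0867 kg/s

1.0867


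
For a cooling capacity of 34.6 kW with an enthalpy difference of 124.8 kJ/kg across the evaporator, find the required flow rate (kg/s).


m_dot = Q / dh
m_dot = 34.6 / 124.8
m_dot = 0.2772 kg/s

0.2772


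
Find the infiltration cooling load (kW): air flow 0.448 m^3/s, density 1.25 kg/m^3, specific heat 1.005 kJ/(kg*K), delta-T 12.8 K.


Q = V_dot * rho * cp * dT
Q = 0.448 * 1.25 * 1.005 * 12.8
Q = 7.204 kW

7.204


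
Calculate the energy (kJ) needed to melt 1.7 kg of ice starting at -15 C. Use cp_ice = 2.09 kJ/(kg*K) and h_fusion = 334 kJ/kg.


Sensible heat = cp * dT = 2.09 * 15 = 31.35 kJ/kg
Total per kg = 31.35 + 334 = 365.35 kJ/kg
Q = m * total = 1.7 * 365.35
Q = 621.1 kJ

621.1


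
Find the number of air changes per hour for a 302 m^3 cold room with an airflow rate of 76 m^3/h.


ACH = flow / volume
ACH = 76 / 302
ACH = 0.252

0.252


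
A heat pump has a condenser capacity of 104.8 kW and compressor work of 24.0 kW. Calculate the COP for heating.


COP_hp = Q_cond / W
COP_hp = 104.8 / 24.0
COP_hp = 4.367

4.367


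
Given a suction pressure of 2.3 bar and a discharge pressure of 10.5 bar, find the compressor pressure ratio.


PR = P_high / P_low
PR = 10.5 / 2.3
PR = 4.565

4.565


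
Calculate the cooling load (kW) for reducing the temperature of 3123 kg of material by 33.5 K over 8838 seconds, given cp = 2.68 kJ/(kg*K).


Q = m * cp * dT / t
Q = 3123 * 2.68 * 33.5 / 8838
Q = 31.725 kW

31.725


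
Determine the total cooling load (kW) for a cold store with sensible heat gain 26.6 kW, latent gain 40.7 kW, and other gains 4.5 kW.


Q_total = Q_s + Q_l + Q_misc
Q_total = 26.6 + 40.7 + 4.5
Q_total = 71.8 kW

71.8


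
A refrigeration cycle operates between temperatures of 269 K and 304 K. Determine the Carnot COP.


dT = 304 - 269 = 35 K
COP_carnot = T_cold / dT = 269 / 35
COP_carnot = 7.686

7.686


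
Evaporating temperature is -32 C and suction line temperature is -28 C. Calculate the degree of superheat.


Superheat = T_suction - T_evap
Superheat = -28 - (-32)
Superheat = 4 K

4


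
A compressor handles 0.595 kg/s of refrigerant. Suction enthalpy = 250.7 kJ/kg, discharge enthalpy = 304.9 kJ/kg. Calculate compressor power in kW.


dh = 304.9 - 250.7 = 54.2 kJ/kg
W = m_dot * dh = 0.595 * 54.2 = 32.25 kW

32.25


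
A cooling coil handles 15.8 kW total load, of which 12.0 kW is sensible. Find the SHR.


SHR = Q_sensible / Q_total
SHR = 12.0 / 15.8
SHR = 0.759

0.759


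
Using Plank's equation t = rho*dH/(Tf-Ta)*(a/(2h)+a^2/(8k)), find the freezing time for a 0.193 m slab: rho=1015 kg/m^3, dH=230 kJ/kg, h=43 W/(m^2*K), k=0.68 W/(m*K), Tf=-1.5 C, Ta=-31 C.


dT = -1.5 - (-31) = 29.5 K
term1 = a/(2h) = 0.193/(2*43) = 0.002244186047
term2 = a^2/(8k) = 0.193^2/(8*0.68) = 0.006847242647
t = rho*dH*1000/dT * (term1 + term2)
t = 1015*230*1000/29.5 * (0.002244186047 + 0.006847242647)
t = 71946 s

71946


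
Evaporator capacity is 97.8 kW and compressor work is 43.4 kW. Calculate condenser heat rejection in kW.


Q_cond = Q_evap + W
Q_cond = 97.8 + 43.4
Q_cond = 141.2 kW

141.2


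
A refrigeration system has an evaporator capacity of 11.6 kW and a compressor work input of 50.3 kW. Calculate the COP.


COP = Q_evap / W
COP = 11.6 / 50.3
COP = 0.231

0.231


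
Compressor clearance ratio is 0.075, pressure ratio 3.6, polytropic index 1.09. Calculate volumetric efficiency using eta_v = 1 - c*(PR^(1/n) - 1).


PR^(1/n) = 3.6^(1/1.09) = 3.23868915
eta_v = 1 - 0.075 * (3.23868915 - 1)
eta_v = 0.8321

0.8321


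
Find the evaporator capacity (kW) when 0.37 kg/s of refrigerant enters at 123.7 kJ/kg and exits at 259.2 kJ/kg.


dh = 259.2 - 123.7 = 135.5 kJ/kg
Q_evap = m_dot * dh = 0.37 * 135.5
Q_evap = 50.14 kW

50.14


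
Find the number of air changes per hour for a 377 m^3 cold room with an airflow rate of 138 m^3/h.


ACH = flow / volume
ACH = 138 / 377
ACH = 0.366

0.366


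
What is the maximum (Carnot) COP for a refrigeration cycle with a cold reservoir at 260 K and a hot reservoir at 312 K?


dT = 312 - 260 = 52 K
COP_carnot = T_cold / dT = 260 / 52
COP_carnot = 5.0

5.0


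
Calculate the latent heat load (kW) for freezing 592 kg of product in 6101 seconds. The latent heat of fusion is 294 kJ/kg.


Q_lat = m * h_fg / t
Q_lat = 592 * 294 / 6101
Q_lat = 28.53 kW

28.53


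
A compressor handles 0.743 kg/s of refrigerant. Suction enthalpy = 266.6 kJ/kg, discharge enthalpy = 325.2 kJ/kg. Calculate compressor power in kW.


dh = 325.2 - 266.6 = 58.6 kJ/kg
W = m_dot * dh = 0.743 * 58.6 = 43.54 kW

43.54


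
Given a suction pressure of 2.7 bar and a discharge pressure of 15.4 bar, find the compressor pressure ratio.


PR = P_high / P_low
PR = 15.4 / 2.7
PR = 5.704

5.704


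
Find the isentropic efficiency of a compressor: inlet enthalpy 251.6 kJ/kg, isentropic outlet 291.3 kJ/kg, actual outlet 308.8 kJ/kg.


dh_ideal = 291.3 - 251.6 = 39.7 kJ/kg
dh_actual = 308.8 - 251.6 = 57.2 kJ/kg
eta_s = dh_ideal / dh_actual = 39.7 / 57.2
eta_s = 0.6941

0.6941


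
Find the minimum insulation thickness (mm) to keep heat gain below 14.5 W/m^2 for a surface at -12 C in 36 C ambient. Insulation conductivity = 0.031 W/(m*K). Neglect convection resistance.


dT = 36 - (-12) = 48 K
thickness = k * dT / q_max * 1000
thickness = 0.031 * 48 / 14.5 * 1000
thickness = 102.6 mm

102.6


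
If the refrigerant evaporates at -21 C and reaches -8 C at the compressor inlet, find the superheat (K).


Superheat = T_suction - T_evap
Superheat = -8 - (-21)
Superheat = 13 K

13


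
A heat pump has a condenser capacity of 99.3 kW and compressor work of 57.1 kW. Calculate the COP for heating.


COP_hp = Q_cond / W
COP_hp = 99.3 / 57.1
COP_hp = 1.739

1.739


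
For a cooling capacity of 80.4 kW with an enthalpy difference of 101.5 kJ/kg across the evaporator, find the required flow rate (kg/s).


m_dot = Q / dh
m_dot = 80.4 / 101.5
m_dot = 0.7921 kg/s

0.7921


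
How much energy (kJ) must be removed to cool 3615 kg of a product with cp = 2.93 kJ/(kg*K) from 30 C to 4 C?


dT = 30 - (4) = 26 K
Q = m * cp * dT = 3615 * 2.93 * 26
Q = 275391 kJ

275391


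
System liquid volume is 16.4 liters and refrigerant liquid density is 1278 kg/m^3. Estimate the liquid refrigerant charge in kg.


Charge = V * rho / 1000
Charge = 16.4 * 1278 / 1000
Charge = 20.96 kg

20.96


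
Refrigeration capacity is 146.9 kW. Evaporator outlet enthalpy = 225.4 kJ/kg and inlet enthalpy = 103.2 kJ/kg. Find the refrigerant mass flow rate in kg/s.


dh = 225.4 - 103.2 = 122.2 kJ/kg
m_dot = Q / dh = 146.9 / 122.2 = 1.2021 kg/s

1.2021


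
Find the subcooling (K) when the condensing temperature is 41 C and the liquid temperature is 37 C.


Subcooling = T_cond - T_liquid
Subcooling = 41 - 37
Subcooling = 4 K

4


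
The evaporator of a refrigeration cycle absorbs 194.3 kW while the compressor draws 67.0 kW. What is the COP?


COP = Q_evap / W
COP = 194.3 / 67.0
COP = 2.9

2.9


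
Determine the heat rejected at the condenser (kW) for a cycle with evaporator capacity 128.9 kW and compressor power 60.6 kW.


Q_cond = Q_evap + W
Q_cond = 128.9 + 60.6
Q_cond = 189.5 kW

189.5


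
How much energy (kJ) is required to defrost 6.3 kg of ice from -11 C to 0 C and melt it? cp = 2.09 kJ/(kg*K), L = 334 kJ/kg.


Sensible heat = cp * dT = 2.09 * 11 = 22.99 kJ/kg
Total per kg = 22.99 + 334 = 356.99 kJ/kg
Q = m * total = 6.3 * 356.99
Q = 2249.0 kJ

2249.0


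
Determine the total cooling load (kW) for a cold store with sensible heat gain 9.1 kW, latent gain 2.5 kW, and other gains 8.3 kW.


Q_total = Q_s + Q_l + Q_misc
Q_total = 9.1 + 2.5 + 8.3
Q_total = 19.9 kW

19.9


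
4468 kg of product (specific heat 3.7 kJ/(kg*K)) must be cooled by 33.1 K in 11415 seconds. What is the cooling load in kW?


Q = m * cp * dT / t
Q = 4468 * 3.7 * 33.1 / 11415
Q = 47.937 kW

47.937


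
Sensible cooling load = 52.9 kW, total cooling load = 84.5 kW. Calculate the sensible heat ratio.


SHR = Q_sensible / Q_total
SHR = 52.9 / 84.5
SHR = 0.626

0.626


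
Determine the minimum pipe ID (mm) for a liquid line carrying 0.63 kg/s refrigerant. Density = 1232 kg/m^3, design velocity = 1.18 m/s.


A = m_dot / (rho * v) = 0.63 / (1232 * 1.18) = 0.0004333590139 m^2
d = sqrt(4*A/pi) * 1000
d = 23.5 mm

23.5


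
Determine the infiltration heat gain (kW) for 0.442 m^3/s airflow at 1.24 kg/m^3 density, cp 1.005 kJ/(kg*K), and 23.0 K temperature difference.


Q = V_dot * rho * cp * dT
Q = 0.442 * 1.24 * 1.005 * 23.0
Q = 12.669 kW

12.669


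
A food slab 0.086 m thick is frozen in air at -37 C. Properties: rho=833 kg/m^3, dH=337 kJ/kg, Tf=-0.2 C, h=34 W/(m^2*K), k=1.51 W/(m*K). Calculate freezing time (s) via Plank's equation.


dT = -0.2 - (-37) = 36.8 K
term1 = a/(2h) = 0.086/(2*34) = 0.001264705882
term2 = a^2/(8k) = 0.086^2/(8*1.51) = 0.0006122516556
t = rho*dH*1000/dT * (term1 + term2)
t = 833*337*1000/36.8 * (0.001264705882 + 0.0006122516556)
t = 14318 s

14318


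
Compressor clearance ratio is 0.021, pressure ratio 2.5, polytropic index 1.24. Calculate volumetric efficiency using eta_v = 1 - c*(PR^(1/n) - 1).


PR^(1/n) = 2.5^(1/1.24) = 2.09372367
eta_v = 1 - 0.021 * (2.09372367 - 1)
eta_v = 0.977

0.977


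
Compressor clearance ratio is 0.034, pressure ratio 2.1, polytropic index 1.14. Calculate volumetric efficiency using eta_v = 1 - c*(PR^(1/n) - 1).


PR^(1/n) = 2.1^(1/1.14) = 1.9171165
eta_v = 1 - 0.034 * (1.9171165 - 1)
eta_v = 0.9688

0.9688


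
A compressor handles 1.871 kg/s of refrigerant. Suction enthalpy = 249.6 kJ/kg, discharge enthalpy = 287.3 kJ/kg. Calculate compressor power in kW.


dh = 287.3 - 249.6 = 37.7 kJ/kg
W = m_dot * dh = 1.871 * 37.7 = 70.54 kW

70.54


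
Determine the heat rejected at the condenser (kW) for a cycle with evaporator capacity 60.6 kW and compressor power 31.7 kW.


Q_cond = Q_evap + W
Q_cond = 60.6 + 31.7
Q_cond = 92.3 kW

92.3


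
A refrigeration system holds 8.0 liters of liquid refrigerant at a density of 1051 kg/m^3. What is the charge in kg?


Charge = V * rho / 1000
Charge = 8.0 * 1051 / 1000
Charge = 8.41 kg

8.41


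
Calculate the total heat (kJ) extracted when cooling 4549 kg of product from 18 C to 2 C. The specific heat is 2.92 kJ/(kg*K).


dT = 18 - (2) = 16 K
Q = m * cp * dT = 4549 * 2.92 * 16
Q = 212529 kJ

212529


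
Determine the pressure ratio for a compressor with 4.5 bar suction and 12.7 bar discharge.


PR = P_high / P_low
PR = 12.7 / 4.5
PR = 2.822

2.822
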